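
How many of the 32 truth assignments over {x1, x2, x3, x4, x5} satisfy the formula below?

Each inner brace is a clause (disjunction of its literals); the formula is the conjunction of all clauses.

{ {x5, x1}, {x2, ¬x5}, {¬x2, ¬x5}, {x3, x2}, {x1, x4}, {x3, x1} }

6

There are 2^5 = 32 truth assignments over (x1, x2, x3, x4, x5).
Split on x1. With x1 = True, the clauses containing x1 are satisfied and ¬x1 drops from the rest; 6 of the 2^4 = 16 assignments to the other variables satisfy what remains.
With x1 = False, by the same count on the reduced clause set, 0 assignments work.
Total: 6 + 0 = 6.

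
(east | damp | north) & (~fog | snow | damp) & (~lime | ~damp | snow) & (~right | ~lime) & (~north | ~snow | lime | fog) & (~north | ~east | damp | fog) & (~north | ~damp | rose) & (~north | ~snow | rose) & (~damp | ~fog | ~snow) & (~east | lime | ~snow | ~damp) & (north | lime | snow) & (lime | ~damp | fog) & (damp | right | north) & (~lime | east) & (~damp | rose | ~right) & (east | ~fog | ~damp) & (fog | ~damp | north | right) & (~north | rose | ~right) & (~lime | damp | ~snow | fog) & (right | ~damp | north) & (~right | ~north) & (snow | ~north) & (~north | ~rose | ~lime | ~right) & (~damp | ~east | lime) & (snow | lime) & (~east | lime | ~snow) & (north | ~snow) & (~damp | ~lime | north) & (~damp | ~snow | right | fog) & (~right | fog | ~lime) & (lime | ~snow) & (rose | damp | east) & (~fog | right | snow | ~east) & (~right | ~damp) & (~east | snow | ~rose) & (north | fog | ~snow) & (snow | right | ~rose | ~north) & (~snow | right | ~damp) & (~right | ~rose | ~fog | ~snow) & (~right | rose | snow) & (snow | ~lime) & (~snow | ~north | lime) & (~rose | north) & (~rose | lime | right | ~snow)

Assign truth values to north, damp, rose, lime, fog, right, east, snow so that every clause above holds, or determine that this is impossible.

north ↦ 1,  damp ↦ 0,  rose ↦ 1,  lime ↦ 1,  fog ↦ 1,  right ↦ 0,  east ↦ 1,  snow ↦ 1

Case right = 0:
Case damp = 0:
Unit clause (north) forces north = 1.
Unit clause (snow) forces snow = 1.
Unit clause (rose) forces rose = 1.
Unit clause (lime) forces lime = 1.
Unit clause (east) forces east = 1.
Unit clause (fog) forces fog = 1.
Every clause now holds.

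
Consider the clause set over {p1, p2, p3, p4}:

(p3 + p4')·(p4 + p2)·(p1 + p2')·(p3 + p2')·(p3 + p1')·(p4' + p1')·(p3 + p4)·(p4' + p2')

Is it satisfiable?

Satisfiable

Suppose p3 = 1.
Suppose p4 = 0.
From the singleton clause (p2), p2 = 1.
From the singleton clause (p1), p1 = 1.
This assignment satisfies each clause.
A satisfying assignment: p1=1; p2=1; p3=1; p4=0.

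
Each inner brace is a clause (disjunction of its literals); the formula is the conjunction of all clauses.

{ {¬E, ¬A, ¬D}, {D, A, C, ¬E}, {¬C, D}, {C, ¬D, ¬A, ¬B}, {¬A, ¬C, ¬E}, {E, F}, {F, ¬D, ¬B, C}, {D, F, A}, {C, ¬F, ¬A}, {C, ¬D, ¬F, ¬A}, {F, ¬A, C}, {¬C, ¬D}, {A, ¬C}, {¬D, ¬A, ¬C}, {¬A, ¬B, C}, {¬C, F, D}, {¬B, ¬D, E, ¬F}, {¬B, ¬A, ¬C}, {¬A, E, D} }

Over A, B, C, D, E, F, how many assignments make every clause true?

6

There are 2^6 = 64 truth assignments over (A, B, C, D, E, F).
Split on E. With E = True, the clauses containing E are satisfied and ¬E drops from the rest; 3 of the 2^5 = 32 assignments to the other variables satisfy what remains.
With E = False, by the same count on the reduced clause set, 3 assignments work.
Total: 3 + 3 = 6.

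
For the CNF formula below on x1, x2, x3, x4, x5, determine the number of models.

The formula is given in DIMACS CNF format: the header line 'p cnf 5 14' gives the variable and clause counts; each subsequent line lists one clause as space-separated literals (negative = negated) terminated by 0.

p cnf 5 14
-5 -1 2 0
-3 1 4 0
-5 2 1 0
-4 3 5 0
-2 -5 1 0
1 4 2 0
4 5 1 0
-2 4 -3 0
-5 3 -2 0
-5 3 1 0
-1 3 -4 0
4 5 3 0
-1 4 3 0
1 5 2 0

There are 2^5 = 32 truth assignments over (x1, x2, x3, x4, x5).
Split on x3. With x3 = True, the clauses containing x3 are satisfied and ¬x3 drops from the rest; 5 of the 2^4 = 16 assignments to the other variables satisfy what remains.
With x3 = False, by the same count on the reduced clause set, 0 assignments work.
Total: 5 + 0 = 5.

5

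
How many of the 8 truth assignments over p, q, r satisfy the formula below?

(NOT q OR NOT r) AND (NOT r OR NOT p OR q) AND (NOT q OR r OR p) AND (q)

1

There are 2^3 = 8 truth assignments over (p, q, r).
Check each against the 4 clauses (columns in the order p, q, r):
  F F F  ✗ fails (q)
  F F T  ✗ fails (q)
  F T F  ✗ fails (NOT q OR r OR p)
  F T T  ✗ fails (NOT q OR NOT r)
  T F F  ✗ fails (q)
  T F T  ✗ fails (NOT r OR NOT p OR q)
  T T F  ✓ satisfies all
  T T T  ✗ fails (NOT q OR NOT r)
1 of the 8 rows is a model.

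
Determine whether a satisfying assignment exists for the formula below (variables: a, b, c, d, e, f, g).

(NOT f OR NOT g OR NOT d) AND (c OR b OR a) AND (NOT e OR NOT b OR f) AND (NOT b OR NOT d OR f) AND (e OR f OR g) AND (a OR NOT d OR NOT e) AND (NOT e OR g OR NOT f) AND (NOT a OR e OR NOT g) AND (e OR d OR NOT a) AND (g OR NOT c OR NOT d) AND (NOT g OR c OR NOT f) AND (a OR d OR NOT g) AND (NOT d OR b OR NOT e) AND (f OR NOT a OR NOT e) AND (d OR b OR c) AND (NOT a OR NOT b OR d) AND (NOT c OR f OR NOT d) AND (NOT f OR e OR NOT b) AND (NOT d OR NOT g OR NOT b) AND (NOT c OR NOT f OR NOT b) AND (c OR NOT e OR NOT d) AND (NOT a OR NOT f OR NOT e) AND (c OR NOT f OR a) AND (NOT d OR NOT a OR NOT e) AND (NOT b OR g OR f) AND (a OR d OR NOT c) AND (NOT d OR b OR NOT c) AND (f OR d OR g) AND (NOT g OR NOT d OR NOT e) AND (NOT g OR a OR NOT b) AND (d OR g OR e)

Try f = true.
Try g = false.
Unit clause (NOT e) forces e = false.
Unit clause (NOT b) forces b = false.
Unit clause (d) forces d = true.
Unit clause (NOT c) forces c = false.
Unit clause (a) forces a = true.
This assignment satisfies each clause.
A satisfying assignment: a=true, b=false, c=false, d=true, e=false, f=true, g=false.

Satisfiable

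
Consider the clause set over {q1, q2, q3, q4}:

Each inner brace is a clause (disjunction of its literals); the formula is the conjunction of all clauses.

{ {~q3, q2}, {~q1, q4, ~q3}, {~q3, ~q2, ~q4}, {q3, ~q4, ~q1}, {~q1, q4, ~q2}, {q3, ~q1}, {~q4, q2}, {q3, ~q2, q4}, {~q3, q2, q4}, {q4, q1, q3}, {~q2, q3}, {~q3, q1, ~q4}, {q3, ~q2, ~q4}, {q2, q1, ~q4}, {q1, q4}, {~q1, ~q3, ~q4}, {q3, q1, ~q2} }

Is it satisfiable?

Suppose q3 = 0.
From the singleton clause (~q1), q1 = 0.
From the singleton clause (q4), q4 = 1.
From the singleton clause (q2), q2 = 1.
Now (~q2) is unsatisfied and unit — conflict.
Undo q3 and try q3 = 1.
From the singleton clause (q2), q2 = 1.
From the singleton clause (~q4), q4 = 0.
From the singleton clause (~q1), q1 = 0.
Now (q1) is unsatisfied and unit — conflict.
Both values of q3 lead to a conflict.
No assignment satisfies every clause.

No, unsatisfiable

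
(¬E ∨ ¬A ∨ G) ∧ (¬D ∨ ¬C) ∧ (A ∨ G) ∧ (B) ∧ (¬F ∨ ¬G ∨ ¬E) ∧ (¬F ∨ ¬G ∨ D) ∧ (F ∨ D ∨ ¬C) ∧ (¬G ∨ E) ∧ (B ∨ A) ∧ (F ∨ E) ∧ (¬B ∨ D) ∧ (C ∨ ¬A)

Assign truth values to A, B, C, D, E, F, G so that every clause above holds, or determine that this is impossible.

(B) alone gives B = True.
(D) alone gives D = True.
(¬C) alone gives C = False.
(¬A) alone gives A = False.
(G) alone gives G = True.
(E) alone gives E = True.
(¬F) alone gives F = False.
All clauses are satisfied.

A=False; B=True; C=False; D=True; E=True; F=False; G=True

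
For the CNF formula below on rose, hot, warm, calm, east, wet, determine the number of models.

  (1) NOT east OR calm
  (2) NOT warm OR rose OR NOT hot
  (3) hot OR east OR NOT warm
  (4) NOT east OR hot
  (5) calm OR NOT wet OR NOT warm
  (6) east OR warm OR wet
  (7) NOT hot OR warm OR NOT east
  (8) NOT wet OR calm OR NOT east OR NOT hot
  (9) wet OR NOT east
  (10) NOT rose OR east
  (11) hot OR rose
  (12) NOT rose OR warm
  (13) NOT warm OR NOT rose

2

There are 2^6 = 64 truth assignments over (rose, hot, warm, calm, east, wet).
Split on rose. With rose = true, the clauses containing rose are satisfied and NOT rose drops from the rest; 0 of the 2^5 = 32 assignments to the other variables satisfy what remains.
With rose = false, by the same count on the reduced clause set, 2 assignments work.
Total: 0 + 2 = 2.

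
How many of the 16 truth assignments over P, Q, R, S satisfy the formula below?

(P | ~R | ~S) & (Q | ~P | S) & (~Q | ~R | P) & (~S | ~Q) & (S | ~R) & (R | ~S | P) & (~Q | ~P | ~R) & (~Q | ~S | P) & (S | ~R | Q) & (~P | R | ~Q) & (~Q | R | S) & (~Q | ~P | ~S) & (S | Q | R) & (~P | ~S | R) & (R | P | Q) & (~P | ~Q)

1

There are 2^4 = 16 truth assignments over (P, Q, R, S).
Check each against the 16 clauses (columns in the order P, Q, R, S):
  F F F F  ✗ fails (S | Q | R)
  F F F T  ✗ fails (R | ~S | P)
  F F T F  ✗ fails (S | ~R)
  F F T T  ✗ fails (P | ~R | ~S)
  F T F F  ✗ fails (~Q | R | S)
  F T F T  ✗ fails (~S | ~Q)
  F T T F  ✗ fails (~Q | ~R | P)
  F T T T  ✗ fails (P | ~R | ~S)
  T F F F  ✗ fails (Q | ~P | S)
  T F F T  ✗ fails (~P | ~S | R)
  T F T F  ✗ fails (Q | ~P | S)
  T F T T  ✓ satisfies all
  T T F F  ✗ fails (~P | R | ~Q)
  T T F T  ✗ fails (~S | ~Q)
  T T T F  ✗ fails (S | ~R)
  T T T T  ✗ fails (~S | ~Q)
1 of the 16 rows is a model.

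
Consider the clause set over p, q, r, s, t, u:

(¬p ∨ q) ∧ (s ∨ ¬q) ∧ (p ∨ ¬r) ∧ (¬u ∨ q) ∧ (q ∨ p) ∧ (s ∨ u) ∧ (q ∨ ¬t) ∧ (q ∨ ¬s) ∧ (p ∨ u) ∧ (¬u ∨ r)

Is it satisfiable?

Yes, satisfiable

Case p = True:
The clause (q) is unit, so q = True.
The clause (s) is unit, so s = True.
Case u = False:
All clauses hold; r, t can take either value.
A satisfying assignment: p: True, q: True, r: True, s: True, t: True, u: False.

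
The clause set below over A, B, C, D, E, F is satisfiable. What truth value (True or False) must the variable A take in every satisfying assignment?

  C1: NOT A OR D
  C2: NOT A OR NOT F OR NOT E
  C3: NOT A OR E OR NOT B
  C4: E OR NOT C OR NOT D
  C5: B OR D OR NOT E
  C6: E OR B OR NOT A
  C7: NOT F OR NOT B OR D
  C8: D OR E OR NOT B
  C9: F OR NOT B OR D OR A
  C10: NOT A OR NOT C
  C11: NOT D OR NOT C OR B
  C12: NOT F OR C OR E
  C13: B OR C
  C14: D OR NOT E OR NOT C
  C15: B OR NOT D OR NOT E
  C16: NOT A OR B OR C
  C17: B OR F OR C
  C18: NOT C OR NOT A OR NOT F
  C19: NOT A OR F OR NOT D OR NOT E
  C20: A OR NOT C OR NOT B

False

Suppose A = true.
Unit clause (D) forces D = true.
Unit clause (NOT C) forces C = false.
Unit clause (B) forces B = true.
Unit clause (E) forces E = true.
Unit clause (NOT F) forces F = false.
That conflicts with the unit clause (F).
So every satisfying assignment has A = False.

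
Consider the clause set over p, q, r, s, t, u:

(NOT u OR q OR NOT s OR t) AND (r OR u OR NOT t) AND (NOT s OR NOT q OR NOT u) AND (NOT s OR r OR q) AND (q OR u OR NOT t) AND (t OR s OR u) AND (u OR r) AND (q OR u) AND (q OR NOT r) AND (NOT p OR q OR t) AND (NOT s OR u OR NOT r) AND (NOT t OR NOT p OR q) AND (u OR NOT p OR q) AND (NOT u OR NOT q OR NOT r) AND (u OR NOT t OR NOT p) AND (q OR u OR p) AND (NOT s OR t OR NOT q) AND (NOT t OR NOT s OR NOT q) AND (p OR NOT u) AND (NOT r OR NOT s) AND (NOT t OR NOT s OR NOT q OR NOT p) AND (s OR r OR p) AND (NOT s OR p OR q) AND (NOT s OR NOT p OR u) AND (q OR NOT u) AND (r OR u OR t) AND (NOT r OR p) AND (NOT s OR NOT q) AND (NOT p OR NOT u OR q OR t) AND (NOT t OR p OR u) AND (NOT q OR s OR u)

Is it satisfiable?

Try u = true.
Unit clause (p) forces p = true.
Unit clause (q) forces q = true.
Unit clause (NOT s) forces s = false.
Unit clause (NOT r) forces r = false.
All clauses hold; t can take either value.
A satisfying assignment: p ↦ true,  q ↦ true,  r ↦ false,  s ↦ false,  t ↦ false,  u ↦ true.

Yes, satisfiable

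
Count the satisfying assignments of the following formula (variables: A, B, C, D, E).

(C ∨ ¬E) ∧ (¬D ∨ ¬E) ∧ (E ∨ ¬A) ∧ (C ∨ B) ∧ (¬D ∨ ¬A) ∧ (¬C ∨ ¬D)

There are 2^5 = 32 truth assignments over (A, B, C, D, E).
Split on C. With C = True, the clauses containing C are satisfied and ¬C drops from the rest; 6 of the 2^4 = 16 assignments to the other variables satisfy what remains.
With C = False, by the same count on the reduced clause set, 2 assignments work.
Total: 6 + 2 = 8.

8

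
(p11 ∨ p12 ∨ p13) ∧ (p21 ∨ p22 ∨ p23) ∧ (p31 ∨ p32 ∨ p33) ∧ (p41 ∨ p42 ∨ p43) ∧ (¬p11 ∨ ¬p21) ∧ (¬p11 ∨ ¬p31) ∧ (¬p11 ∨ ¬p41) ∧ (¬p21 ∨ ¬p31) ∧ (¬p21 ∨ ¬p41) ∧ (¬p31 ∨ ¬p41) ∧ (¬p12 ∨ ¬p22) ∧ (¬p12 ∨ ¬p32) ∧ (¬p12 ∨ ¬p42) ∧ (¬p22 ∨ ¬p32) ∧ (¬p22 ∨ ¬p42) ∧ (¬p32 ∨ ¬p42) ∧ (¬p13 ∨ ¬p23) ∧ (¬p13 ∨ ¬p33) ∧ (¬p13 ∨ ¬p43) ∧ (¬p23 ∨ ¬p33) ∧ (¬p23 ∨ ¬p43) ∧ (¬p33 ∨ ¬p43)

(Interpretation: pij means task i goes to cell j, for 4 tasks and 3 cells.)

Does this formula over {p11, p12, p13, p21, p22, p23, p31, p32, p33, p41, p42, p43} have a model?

No, unsatisfiable

Branch on p11: set p11 = False.
Branch on p12: set p12 = True.
(¬p22) alone gives p22 = False.
(¬p32) alone gives p32 = False.
(¬p42) alone gives p42 = False.
Branch on p21: set p21 = True.
(¬p31) alone gives p31 = False.
(p33) alone gives p33 = True.
(¬p41) alone gives p41 = False.
(p43) alone gives p43 = True.
Now (¬p43) is unsatisfied and unit — conflict.
That branch fails; take p21 = False instead.
(p23) alone gives p23 = True.
(¬p13) alone gives p13 = False.
(¬p33) alone gives p33 = False.
(p31) alone gives p31 = True.
(¬p41) alone gives p41 = False.
(p43) alone gives p43 = True.
Now (¬p43) is unsatisfied and unit — conflict.
Either choice for p21 ends in contradiction.
That branch fails; take p12 = False instead.
(p13) alone gives p13 = True.
(¬p23) alone gives p23 = False.
(¬p33) alone gives p33 = False.
(¬p43) alone gives p43 = False.
Branch on p21: set p21 = True.
(¬p31) alone gives p31 = False.
(p32) alone gives p32 = True.
(¬p41) alone gives p41 = False.
(p42) alone gives p42 = True.
Now (¬p42) is unsatisfied and unit — conflict.
That branch fails; take p21 = False instead.
(p22) alone gives p22 = True.
(¬p32) alone gives p32 = False.
(p31) alone gives p31 = True.
(¬p41) alone gives p41 = False.
(p42) alone gives p42 = True.
Now (¬p42) is unsatisfied and unit — conflict.
Either choice for p21 ends in contradiction.
Either choice for p12 ends in contradiction.
That branch fails; take p11 = True instead.
(¬p21) alone gives p21 = False.
(¬p31) alone gives p31 = False.
(¬p41) alone gives p41 = False.
Branch on p22: set p22 = True.
(¬p12) alone gives p12 = False.
(¬p32) alone gives p32 = False.
(p33) alone gives p33 = True.
(¬p42) alone gives p42 = False.
(p43) alone gives p43 = True.
Now (¬p43) is unsatisfied and unit — conflict.
That branch fails; take p22 = False instead.
(p23) alone gives p23 = True.
(¬p13) alone gives p13 = False.
(¬p33) alone gives p33 = False.
(p32) alone gives p32 = True.
(¬p12) alone gives p12 = False.
(¬p42) alone gives p42 = False.
(p43) alone gives p43 = True.
Now (¬p43) is unsatisfied and unit — conflict.
Either choice for p22 ends in contradiction.
Either choice for p11 ends in contradiction.
No assignment satisfies every clause.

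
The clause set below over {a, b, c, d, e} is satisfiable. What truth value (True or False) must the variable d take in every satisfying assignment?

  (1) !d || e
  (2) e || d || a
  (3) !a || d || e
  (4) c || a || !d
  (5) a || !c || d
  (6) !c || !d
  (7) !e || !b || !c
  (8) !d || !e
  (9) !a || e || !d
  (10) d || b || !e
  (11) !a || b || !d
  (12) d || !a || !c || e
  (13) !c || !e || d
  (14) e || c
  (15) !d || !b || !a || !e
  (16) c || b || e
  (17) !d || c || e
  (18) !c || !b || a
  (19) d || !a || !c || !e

False

Suppose d = true.
From the singleton clause (e), e = true.
Now (!e) is unsatisfied and unit — conflict.
So every satisfying assignment has d = False.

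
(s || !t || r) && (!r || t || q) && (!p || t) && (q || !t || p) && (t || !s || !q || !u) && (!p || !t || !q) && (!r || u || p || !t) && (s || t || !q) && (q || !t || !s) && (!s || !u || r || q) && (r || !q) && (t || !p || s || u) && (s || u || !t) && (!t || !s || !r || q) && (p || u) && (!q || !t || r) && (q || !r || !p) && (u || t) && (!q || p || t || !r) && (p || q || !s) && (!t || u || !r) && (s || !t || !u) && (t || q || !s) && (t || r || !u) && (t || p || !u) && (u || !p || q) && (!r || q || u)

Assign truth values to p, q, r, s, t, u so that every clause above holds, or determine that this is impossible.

Case p = false:
(u) alone gives u = true.
(t) alone gives t = true.
(q) alone gives q = true.
(r) alone gives r = true.
(s) alone gives s = true.
This assignment satisfies each clause.

p=false; q=true; r=true; s=true; t=true; u=true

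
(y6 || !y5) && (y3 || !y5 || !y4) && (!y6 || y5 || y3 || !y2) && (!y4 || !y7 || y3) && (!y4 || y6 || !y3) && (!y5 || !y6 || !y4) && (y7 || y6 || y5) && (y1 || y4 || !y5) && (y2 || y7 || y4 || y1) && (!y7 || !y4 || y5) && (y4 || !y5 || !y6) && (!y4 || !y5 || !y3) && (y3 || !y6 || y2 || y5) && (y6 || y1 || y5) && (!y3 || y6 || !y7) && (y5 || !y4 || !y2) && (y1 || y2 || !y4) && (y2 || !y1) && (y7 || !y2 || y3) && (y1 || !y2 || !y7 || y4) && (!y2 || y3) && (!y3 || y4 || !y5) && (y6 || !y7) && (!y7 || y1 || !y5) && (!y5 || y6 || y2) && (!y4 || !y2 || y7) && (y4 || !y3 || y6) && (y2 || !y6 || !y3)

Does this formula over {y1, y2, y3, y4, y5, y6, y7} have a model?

Case y6 = true:
Case y5 = false:
Case y3 = true:
(y2) alone gives y2 = true.
(!y4) alone gives y4 = false.
Case y1 = true:
Every clause is now satisfied; y7 is unconstrained.
A satisfying assignment: y1: true,  y2: true,  y3: true,  y4: false,  y5: false,  y6: true,  y7: true.

Yes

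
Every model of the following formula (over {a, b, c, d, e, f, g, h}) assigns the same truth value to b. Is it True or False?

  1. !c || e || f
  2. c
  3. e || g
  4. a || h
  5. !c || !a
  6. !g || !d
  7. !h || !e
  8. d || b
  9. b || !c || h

Suppose b = false.
(c) alone gives c = true.
(!a) alone gives a = false.
(h) alone gives h = true.
(!e) alone gives e = false.
(f) alone gives f = true.
(g) alone gives g = true.
(!d) alone gives d = false.
But (d) is also a unit clause — contradiction.
So every satisfying assignment has b = True.

True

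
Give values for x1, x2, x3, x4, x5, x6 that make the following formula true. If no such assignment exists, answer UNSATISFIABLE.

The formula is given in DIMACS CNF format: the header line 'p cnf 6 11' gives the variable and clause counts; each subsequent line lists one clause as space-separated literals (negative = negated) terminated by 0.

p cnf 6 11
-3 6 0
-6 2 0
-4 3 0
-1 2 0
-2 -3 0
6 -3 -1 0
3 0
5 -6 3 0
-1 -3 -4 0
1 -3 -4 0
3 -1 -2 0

UNSATISFIABLE

From the singleton clause (x3), x3 = True.
From the singleton clause (x6), x6 = True.
From the singleton clause (x2), x2 = True.
Now (¬x2) is unsatisfied and unit — conflict.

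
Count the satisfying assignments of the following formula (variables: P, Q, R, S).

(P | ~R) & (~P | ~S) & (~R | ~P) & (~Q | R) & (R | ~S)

2

There are 2^4 = 16 truth assignments over (P, Q, R, S).
Check each against the 5 clauses (columns in the order P, Q, R, S):
  F F F F  ✓ satisfies all
  F F F T  ✗ fails (R | ~S)
  F F T F  ✗ fails (P | ~R)
  F F T T  ✗ fails (P | ~R)
  F T F F  ✗ fails (~Q | R)
  F T F T  ✗ fails (~Q | R)
  F T T F  ✗ fails (P | ~R)
  F T T T  ✗ fails (P | ~R)
  T F F F  ✓ satisfies all
  T F F T  ✗ fails (~P | ~S)
  T F T F  ✗ fails (~R | ~P)
  T F T T  ✗ fails (~P | ~S)
  T T F F  ✗ fails (~Q | R)
  T T F T  ✗ fails (~P | ~S)
  T T T F  ✗ fails (~R | ~P)
  T T T T  ✗ fails (~P | ~S)
2 of the 16 rows are models.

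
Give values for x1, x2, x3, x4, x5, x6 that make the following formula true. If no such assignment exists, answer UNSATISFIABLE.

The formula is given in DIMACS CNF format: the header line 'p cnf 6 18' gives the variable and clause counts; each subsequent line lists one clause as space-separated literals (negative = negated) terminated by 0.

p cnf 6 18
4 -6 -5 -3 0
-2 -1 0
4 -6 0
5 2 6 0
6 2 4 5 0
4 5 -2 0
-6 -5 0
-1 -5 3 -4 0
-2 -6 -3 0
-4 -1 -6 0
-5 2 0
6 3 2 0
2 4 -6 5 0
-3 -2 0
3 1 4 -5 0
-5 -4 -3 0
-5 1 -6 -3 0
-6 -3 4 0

x1=False,  x2=True,  x3=False,  x4=True,  x5=True,  x6=False

Case x2 = True:
(¬x1) alone gives x1 = False.
(¬x3) alone gives x3 = False.
Case x4 = True:
Case x6 = False:
Every clause is now satisfied; x5 is unconstrained.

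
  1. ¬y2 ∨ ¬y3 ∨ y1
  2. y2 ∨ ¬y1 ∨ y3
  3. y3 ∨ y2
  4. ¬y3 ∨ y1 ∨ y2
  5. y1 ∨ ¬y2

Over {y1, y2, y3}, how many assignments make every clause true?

3

There are 2^3 = 8 truth assignments over (y1, y2, y3).
Check each against the 5 clauses (columns in the order y1, y2, y3):
  F F F  ✗ fails (y3 ∨ y2)
  F F T  ✗ fails (¬y3 ∨ y1 ∨ y2)
  F T F  ✗ fails (y1 ∨ ¬y2)
  F T T  ✗ fails (¬y2 ∨ ¬y3 ∨ y1)
  T F F  ✗ fails (y2 ∨ ¬y1 ∨ y3)
  T F T  ✓ satisfies all
  T T F  ✓ satisfies all
  T T T  ✓ satisfies all
3 of the 8 rows are models.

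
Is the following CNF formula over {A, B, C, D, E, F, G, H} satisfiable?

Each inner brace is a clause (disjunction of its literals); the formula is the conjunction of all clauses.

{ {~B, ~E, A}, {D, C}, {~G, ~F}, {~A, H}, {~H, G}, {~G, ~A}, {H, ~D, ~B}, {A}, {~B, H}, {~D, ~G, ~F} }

Unit clause (A) forces A = 1.
Unit clause (H) forces H = 1.
Unit clause (G) forces G = 1.
But (~G) is also a unit clause — contradiction.
No assignment satisfies every clause.

No, unsatisfiable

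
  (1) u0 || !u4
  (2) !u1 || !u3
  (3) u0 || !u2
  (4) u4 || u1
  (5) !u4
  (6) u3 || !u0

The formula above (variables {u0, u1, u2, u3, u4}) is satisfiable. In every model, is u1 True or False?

Suppose u1 = false.
The clause (u4) is unit, so u4 = true.
Now (!u4) is unsatisfied and unit — conflict.
So every satisfying assignment has u1 = True.

True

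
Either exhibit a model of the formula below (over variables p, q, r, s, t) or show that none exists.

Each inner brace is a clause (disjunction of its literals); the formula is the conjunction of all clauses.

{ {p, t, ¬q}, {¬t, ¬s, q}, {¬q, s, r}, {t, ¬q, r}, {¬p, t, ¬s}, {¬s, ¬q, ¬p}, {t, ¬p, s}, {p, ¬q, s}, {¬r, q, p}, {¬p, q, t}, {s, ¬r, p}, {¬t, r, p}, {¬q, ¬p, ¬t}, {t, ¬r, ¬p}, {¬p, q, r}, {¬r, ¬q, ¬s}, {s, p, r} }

Try p = True.
Try t = True.
Unit clause (¬q) forces q = False.
Unit clause (¬s) forces s = False.
Unit clause (r) forces r = True.
Every clause now holds.

p ↦ True, q ↦ False, r ↦ True, s ↦ False, t ↦ True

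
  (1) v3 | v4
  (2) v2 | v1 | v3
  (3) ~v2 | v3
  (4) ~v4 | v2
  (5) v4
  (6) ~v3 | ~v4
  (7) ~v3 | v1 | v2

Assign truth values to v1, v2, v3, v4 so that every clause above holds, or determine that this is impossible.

The clause (v4) is unit, so v4 = 1.
The clause (v2) is unit, so v2 = 1.
The clause (v3) is unit, so v3 = 1.
That conflicts with the unit clause (~v3).

UNSATISFIABLE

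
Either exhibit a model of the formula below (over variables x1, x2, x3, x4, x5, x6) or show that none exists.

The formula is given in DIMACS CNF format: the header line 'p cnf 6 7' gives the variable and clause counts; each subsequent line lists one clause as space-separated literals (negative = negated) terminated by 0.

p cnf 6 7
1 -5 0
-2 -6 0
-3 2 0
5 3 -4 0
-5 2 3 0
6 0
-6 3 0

UNSATISFIABLE

(x6) alone gives x6 = True.
(¬x2) alone gives x2 = False.
(¬x3) alone gives x3 = False.
Now (x3) is unsatisfied and unit — conflict.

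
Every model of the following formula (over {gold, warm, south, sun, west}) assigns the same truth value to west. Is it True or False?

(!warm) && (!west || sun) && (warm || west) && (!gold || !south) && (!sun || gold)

True

Suppose west = false.
The clause (!warm) is unit, so warm = false.
But (warm) is also a unit clause — contradiction.
So every satisfying assignment has west = True.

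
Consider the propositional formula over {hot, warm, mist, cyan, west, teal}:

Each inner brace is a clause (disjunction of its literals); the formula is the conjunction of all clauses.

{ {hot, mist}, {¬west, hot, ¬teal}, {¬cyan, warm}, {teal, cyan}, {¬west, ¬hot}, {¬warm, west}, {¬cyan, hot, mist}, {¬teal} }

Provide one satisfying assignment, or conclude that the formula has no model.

The clause (¬teal) is unit, so teal = False.
The clause (cyan) is unit, so cyan = True.
The clause (warm) is unit, so warm = True.
The clause (west) is unit, so west = True.
The clause (¬hot) is unit, so hot = False.
The clause (mist) is unit, so mist = True.
Every clause now holds.

hot=False; warm=True; mist=True; cyan=True; west=True; teal=False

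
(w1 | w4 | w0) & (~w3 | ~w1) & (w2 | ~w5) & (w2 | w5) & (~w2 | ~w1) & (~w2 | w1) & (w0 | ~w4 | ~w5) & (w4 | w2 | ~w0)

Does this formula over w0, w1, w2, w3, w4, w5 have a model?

No, unsatisfiable

Suppose w3 = 0.
Suppose w2 = 1.
Unit clause (~w1) forces w1 = 0.
Now (w1) is unsatisfied and unit — conflict.
Backtrack on w2: now try w2 = 0.
Unit clause (~w5) forces w5 = 0.
Now (w5) is unsatisfied and unit — conflict.
Both values of w2 lead to a conflict.
Backtrack on w3: now try w3 = 1.
Unit clause (~w1) forces w1 = 0.
Unit clause (~w2) forces w2 = 0.
Unit clause (~w5) forces w5 = 0.
Now (w5) is unsatisfied and unit — conflict.
Both values of w3 lead to a conflict.
No assignment satisfies every clause.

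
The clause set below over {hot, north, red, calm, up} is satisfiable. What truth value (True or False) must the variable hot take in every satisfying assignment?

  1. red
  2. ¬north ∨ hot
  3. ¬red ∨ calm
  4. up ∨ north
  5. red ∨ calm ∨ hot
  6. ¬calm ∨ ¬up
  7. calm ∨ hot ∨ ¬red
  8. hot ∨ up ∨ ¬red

Suppose hot = False.
Unit clause (red) forces red = True.
Unit clause (¬north) forces north = False.
Unit clause (calm) forces calm = True.
Unit clause (up) forces up = True.
That conflicts with the unit clause (¬up).
So every satisfying assignment has hot = True.

True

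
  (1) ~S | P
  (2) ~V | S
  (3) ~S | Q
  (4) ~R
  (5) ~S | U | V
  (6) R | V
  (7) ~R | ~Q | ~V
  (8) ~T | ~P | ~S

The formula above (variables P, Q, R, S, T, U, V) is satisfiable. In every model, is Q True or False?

Suppose Q = 0.
(~S) alone gives S = 0.
(~V) alone gives V = 0.
(~R) alone gives R = 0.
But (R) is also a unit clause — contradiction.
So every satisfying assignment has Q = True.

True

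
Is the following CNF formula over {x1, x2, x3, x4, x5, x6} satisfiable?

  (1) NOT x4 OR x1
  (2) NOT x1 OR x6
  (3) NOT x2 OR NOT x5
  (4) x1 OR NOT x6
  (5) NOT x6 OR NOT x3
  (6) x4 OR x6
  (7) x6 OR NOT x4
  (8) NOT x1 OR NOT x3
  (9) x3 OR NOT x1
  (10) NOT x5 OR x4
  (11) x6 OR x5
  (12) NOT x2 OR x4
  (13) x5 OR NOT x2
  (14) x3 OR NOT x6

Branch on x4: set x4 = false.
(x6) alone gives x6 = true.
(x1) alone gives x1 = true.
(NOT x3) alone gives x3 = false.
That conflicts with the unit clause (x3).
So x4 must be the other value — set x4 = true.
(x1) alone gives x1 = true.
(x6) alone gives x6 = true.
(NOT x3) alone gives x3 = false.
That conflicts with the unit clause (x3).
Neither x4 = true nor x4 = false works.
No assignment satisfies every clause.

No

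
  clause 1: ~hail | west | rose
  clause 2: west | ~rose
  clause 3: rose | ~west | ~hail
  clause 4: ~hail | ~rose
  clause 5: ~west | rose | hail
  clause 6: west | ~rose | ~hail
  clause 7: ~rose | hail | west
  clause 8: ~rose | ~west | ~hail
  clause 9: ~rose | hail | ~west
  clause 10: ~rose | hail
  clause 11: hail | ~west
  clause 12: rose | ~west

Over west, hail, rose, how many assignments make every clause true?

There are 2^3 = 8 truth assignments over (west, hail, rose).
Split on hail. With hail = 1, the clauses containing hail are satisfied and ~hail drops from the rest; 0 of the 2^2 = 4 assignments to the other variables satisfy what remains.
With hail = 0, by the same count on the reduced clause set, 1 assignment works.
Total: 0 + 1 = 1.

1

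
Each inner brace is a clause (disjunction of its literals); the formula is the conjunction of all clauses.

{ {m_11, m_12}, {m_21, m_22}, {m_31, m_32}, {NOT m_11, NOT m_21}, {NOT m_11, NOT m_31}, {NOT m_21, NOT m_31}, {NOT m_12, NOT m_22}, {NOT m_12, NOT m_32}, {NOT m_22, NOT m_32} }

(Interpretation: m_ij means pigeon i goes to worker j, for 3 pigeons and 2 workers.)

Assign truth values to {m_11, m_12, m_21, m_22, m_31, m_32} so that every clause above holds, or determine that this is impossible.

Try m_11 = true.
Unit clause (NOT m_21) forces m_21 = false.
Unit clause (m_22) forces m_22 = true.
Unit clause (NOT m_31) forces m_31 = false.
Unit clause (m_32) forces m_32 = true.
Now (NOT m_32) is unsatisfied and unit — conflict.
That branch fails; take m_11 = false instead.
Unit clause (m_12) forces m_12 = true.
Unit clause (NOT m_22) forces m_22 = false.
Unit clause (m_21) forces m_21 = true.
Unit clause (NOT m_31) forces m_31 = false.
Unit clause (m_32) forces m_32 = true.
Now (NOT m_32) is unsatisfied and unit — conflict.
Either choice for m_11 ends in contradiction.

UNSATISFIABLE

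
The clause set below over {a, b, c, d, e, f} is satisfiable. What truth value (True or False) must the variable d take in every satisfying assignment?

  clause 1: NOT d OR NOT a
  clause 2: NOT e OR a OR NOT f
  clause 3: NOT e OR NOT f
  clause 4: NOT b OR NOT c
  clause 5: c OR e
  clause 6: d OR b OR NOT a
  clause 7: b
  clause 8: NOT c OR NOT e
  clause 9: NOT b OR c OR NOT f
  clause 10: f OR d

True

Suppose d = false.
Unit clause (b) forces b = true.
Unit clause (NOT c) forces c = false.
Unit clause (e) forces e = true.
Unit clause (NOT f) forces f = false.
But (f) is also a unit clause — contradiction.
So every satisfying assignment has d = True.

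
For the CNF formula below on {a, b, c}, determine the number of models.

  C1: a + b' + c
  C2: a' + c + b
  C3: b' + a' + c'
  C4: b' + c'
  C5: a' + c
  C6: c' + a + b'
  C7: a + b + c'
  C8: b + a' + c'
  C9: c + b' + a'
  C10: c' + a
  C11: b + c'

There are 2^3 = 8 truth assignments over (a, b, c).
Check each against the 11 clauses (columns in the order a, b, c):
  F F F  ✓ satisfies all
  F F T  ✗ fails (a + b + c')
  F T F  ✗ fails (a + b' + c)
  F T T  ✗ fails (b' + c')
  T F F  ✗ fails (a' + c + b)
  T F T  ✗ fails (b + a' + c')
  T T F  ✗ fails (a' + c)
  T T T  ✗ fails (b' + a' + c')
1 of the 8 rows is a model.

1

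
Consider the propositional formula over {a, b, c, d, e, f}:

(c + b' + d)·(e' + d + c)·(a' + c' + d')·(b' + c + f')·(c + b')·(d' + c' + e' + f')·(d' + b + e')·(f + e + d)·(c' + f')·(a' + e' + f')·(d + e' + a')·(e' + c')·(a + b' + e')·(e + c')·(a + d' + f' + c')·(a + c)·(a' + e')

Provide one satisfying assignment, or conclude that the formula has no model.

a ↦ 1; b ↦ 0; c ↦ 0; d ↦ 0; e ↦ 0; f ↦ 1

Branch on c: set c = 0.
Unit clause (b') forces b = 0.
Unit clause (a) forces a = 1.
Unit clause (e') forces e = 0.
Branch on f: set f = 1.
All clauses hold; d can take either value.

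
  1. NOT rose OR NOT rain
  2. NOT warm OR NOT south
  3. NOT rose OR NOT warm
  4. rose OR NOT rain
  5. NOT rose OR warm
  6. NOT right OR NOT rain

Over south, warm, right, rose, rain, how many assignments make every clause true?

6

There are 2^5 = 32 truth assignments over (south, warm, right, rose, rain).
Split on warm. With warm = true, the clauses containing warm are satisfied and NOT warm drops from the rest; 2 of the 2^4 = 16 assignments to the other variables satisfy what remains.
With warm = false, by the same count on the reduced clause set, 4 assignments work.
(One model: south=F, warm=F, right=F, rose=F, rain=F.)
Total: 2 + 4 = 6.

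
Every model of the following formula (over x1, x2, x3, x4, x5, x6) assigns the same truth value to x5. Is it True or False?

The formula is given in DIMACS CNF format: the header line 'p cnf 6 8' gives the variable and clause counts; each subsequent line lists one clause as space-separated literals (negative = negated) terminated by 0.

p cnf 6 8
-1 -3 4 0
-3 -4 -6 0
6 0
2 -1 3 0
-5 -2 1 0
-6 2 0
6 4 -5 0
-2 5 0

Suppose x5 = False.
From the singleton clause (x6), x6 = True.
From the singleton clause (x2), x2 = True.
Now (¬x2) is unsatisfied and unit — conflict.
So every satisfying assignment has x5 = True.

True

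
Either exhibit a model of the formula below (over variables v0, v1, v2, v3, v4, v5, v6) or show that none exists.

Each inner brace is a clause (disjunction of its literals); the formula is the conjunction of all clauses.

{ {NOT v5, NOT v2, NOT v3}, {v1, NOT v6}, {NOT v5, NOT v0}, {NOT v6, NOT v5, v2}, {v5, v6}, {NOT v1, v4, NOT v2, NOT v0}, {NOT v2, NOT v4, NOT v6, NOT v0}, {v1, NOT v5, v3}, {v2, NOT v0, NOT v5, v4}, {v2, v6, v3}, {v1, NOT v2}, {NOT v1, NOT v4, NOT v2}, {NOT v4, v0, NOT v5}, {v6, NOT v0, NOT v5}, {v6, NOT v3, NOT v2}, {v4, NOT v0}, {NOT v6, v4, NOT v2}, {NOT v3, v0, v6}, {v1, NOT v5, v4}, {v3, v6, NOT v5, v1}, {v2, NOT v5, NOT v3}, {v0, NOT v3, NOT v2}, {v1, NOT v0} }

v0 ↦ true,  v1 ↦ true,  v2 ↦ false,  v3 ↦ false,  v4 ↦ true,  v5 ↦ false,  v6 ↦ true

Suppose v1 = true.
Suppose v5 = false.
From the singleton clause (v6), v6 = true.
Suppose v4 = true.
From the singleton clause (NOT v2), v2 = false.
All clauses hold; v0, v3 can take either value.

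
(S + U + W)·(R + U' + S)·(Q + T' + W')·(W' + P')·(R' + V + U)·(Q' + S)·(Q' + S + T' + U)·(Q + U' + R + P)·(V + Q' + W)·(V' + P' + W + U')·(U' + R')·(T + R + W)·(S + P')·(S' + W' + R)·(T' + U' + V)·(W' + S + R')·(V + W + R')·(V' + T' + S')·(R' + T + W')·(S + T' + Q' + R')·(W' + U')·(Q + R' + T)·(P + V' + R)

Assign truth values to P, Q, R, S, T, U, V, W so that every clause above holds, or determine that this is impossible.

P ↦ 1, Q ↦ 1, R ↦ 1, S ↦ 1, T ↦ 0, U ↦ 0, V ↦ 1, W ↦ 0

Branch on W: set W = 0.
Branch on S: set S = 1.
Branch on V: set V = 1.
(T') alone gives T = 0.
(R) alone gives R = 1.
(U') alone gives U = 0.
(Q) alone gives Q = 1.
No clause remains; P is free.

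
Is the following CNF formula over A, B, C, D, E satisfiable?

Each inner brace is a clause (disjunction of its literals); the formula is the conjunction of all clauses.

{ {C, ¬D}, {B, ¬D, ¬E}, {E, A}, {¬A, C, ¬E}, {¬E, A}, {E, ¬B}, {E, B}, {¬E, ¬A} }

Try C = True.
Try E = True.
(A) alone gives A = True.
But (¬A) is also a unit clause — contradiction.
That branch fails; take E = False instead.
(A) alone gives A = True.
(¬B) alone gives B = False.
But (B) is also a unit clause — contradiction.
Both values of E lead to a conflict.
That branch fails; take C = False instead.
(¬D) alone gives D = False.
Try E = True.
(¬A) alone gives A = False.
But (A) is also a unit clause — contradiction.
That branch fails; take E = False instead.
(A) alone gives A = True.
(¬B) alone gives B = False.
But (B) is also a unit clause — contradiction.
Both values of E lead to a conflict.
Both values of C lead to a conflict.
No assignment satisfies every clause.

No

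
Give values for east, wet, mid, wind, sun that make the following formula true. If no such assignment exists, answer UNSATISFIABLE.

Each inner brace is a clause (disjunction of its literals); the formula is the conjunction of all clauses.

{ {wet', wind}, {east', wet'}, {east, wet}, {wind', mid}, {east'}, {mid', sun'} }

The clause (east') is unit, so east = 0.
The clause (wet) is unit, so wet = 1.
The clause (wind) is unit, so wind = 1.
The clause (mid) is unit, so mid = 1.
The clause (sun') is unit, so sun = 0.
This assignment satisfies each clause.

east ↦ 0; wet ↦ 1; mid ↦ 1; wind ↦ 1; sun ↦ 0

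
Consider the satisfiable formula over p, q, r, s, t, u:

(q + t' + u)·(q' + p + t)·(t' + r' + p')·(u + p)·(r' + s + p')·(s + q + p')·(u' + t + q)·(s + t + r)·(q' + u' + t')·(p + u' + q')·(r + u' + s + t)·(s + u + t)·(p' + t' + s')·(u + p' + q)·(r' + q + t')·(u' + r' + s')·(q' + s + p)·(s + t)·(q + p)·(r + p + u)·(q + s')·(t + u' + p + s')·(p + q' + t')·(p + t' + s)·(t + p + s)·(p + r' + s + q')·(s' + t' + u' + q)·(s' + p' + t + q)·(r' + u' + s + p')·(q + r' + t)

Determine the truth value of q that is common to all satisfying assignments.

Suppose q = 0.
From the singleton clause (p), p = 1.
From the singleton clause (s), s = 1.
But (s') is also a unit clause — contradiction.
So every satisfying assignment has q = True.

True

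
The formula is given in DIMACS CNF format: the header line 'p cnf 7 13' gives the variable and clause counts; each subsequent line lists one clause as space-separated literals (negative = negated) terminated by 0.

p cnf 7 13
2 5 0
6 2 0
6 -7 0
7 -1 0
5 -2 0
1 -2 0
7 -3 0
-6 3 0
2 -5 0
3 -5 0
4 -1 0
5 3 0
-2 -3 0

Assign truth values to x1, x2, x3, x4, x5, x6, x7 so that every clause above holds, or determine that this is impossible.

Suppose x2 = True.
(x5) alone gives x5 = True.
(x1) alone gives x1 = True.
(x7) alone gives x7 = True.
(x6) alone gives x6 = True.
(x3) alone gives x3 = True.
Now (¬x3) is unsatisfied and unit — conflict.
That branch fails; take x2 = False instead.
(x5) alone gives x5 = True.
Now (¬x5) is unsatisfied and unit — conflict.
Either choice for x2 ends in contradiction.

UNSATISFIABLE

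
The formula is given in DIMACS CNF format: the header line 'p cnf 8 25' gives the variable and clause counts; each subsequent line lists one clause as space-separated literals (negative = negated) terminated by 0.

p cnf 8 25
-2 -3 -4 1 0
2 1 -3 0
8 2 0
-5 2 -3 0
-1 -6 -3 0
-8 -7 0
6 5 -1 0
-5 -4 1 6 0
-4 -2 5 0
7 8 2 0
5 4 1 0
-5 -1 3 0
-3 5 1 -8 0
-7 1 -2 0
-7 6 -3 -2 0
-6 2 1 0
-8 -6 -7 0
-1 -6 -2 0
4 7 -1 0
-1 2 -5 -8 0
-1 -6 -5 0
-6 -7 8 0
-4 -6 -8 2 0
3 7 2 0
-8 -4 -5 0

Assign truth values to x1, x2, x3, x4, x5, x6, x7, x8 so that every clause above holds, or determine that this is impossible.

Suppose x8 = False.
Unit clause (x2) forces x2 = True.
Suppose x4 = True.
Unit clause (x5) forces x5 = True.
Suppose x3 = False.
Unit clause (¬x1) forces x1 = False.
Unit clause (x6) forces x6 = True.
Unit clause (¬x7) forces x7 = False.
Every clause now holds.

x1 ↦ False, x2 ↦ True, x3 ↦ False, x4 ↦ True, x5 ↦ True, x6 ↦ True, x7 ↦ False, x8 ↦ False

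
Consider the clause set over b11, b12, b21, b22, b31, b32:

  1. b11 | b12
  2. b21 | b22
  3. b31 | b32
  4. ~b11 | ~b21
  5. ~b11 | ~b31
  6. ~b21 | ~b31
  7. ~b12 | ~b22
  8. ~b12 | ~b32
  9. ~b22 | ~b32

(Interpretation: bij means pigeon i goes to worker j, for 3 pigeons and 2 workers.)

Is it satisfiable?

Suppose b11 = 1.
The clause (~b21) is unit, so b21 = 0.
The clause (b22) is unit, so b22 = 1.
The clause (~b31) is unit, so b31 = 0.
The clause (b32) is unit, so b32 = 1.
That conflicts with the unit clause (~b32).
Backtrack on b11: now try b11 = 0.
The clause (b12) is unit, so b12 = 1.
The clause (~b22) is unit, so b22 = 0.
The clause (b21) is unit, so b21 = 1.
The clause (~b31) is unit, so b31 = 0.
The clause (b32) is unit, so b32 = 1.
That conflicts with the unit clause (~b32).
Neither b11 = 1 nor b11 = 0 works.
No assignment satisfies every clause.

No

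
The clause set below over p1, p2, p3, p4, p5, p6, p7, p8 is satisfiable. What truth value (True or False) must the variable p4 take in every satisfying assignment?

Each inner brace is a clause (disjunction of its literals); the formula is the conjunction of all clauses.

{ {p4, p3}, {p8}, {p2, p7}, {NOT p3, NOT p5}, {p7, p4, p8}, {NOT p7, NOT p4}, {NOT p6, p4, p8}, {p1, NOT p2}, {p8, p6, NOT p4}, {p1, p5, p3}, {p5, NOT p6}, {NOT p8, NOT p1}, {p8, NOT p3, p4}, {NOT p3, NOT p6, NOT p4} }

Suppose p4 = true.
The clause (p8) is unit, so p8 = true.
The clause (NOT p7) is unit, so p7 = false.
The clause (p2) is unit, so p2 = true.
The clause (p1) is unit, so p1 = true.
That conflicts with the unit clause (NOT p1).
So every satisfying assignment has p4 = False.

False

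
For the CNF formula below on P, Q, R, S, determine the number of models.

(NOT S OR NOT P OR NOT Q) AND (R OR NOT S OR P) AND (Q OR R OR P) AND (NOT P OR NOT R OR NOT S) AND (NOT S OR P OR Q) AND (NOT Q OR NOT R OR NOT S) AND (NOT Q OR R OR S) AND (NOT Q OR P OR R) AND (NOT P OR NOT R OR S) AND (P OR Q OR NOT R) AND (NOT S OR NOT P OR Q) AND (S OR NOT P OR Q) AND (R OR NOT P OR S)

1

There are 2^4 = 16 truth assignments over (P, Q, R, S).
Split on S. With S = true, the clauses containing S are satisfied and NOT S drops from the rest; 0 of the 2^3 = 8 assignments to the other variables satisfy what remains.
With S = false, by the same count on the reduced clause set, 1 assignment works.
(One model: P=F, Q=T, R=T, S=F.)
Total: 0 + 1 = 1.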